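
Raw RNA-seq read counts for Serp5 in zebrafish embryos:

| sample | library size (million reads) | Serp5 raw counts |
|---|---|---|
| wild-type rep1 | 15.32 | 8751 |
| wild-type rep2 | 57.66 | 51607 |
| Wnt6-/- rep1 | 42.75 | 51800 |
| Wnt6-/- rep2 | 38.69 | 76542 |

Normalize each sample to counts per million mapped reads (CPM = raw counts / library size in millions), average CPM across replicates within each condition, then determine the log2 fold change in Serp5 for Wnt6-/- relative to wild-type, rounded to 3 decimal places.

CPM(wild-type rep1) = 8751 / 15.32 = 571.2141
CPM(wild-type rep2) = 51607 / 57.66 = 895.0225
CPM(Wnt6-/- rep1) = 51800 / 42.75 = 1211.6959
CPM(Wnt6-/- rep2) = 76542 / 38.69 = 1978.3407
mean CPM(wild-type) = 733.1183; mean CPM(Wnt6-/-) = 1595.0183
Fold change = 1595.0183 / 733.1183 = 2.17566
log2(2.17566) = 1.1215

1.121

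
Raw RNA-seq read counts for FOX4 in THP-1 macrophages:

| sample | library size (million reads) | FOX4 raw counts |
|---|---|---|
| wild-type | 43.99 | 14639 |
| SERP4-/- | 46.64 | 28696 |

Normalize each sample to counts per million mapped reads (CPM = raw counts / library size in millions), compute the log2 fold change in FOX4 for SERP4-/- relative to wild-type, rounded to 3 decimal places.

CPM(wild-type) = 14639 / 43.99 = 332.7802
CPM(SERP4-/-) = 28696 / 46.64 = 615.2659
Fold change = 615.2659 / 332.7802 = 1.84887
log2(1.84887) = 0.8866

0.887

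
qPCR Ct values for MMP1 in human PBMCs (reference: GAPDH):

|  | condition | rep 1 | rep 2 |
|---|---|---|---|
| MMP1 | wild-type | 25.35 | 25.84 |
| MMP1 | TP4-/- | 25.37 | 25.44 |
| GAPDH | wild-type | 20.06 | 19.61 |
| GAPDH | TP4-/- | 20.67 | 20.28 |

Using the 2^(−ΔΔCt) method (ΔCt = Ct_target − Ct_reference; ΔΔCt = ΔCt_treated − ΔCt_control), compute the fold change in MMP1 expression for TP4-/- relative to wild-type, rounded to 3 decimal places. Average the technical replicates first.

1.778

Mean Ct: MMP1 wild-type 25.595; MMP1 TP4-/- 25.405; GAPDH wild-type 19.835; GAPDH TP4-/- 20.475
ΔCt(wild-type) = 25.595 − 19.835 = 5.760
ΔCt(TP4-/-) = 25.405 − 20.475 = 4.930
ΔΔCt = 4.930 − 5.760 = -0.830
Fold change = 2^(−(-0.830)) = 2^0.830 = 1.7777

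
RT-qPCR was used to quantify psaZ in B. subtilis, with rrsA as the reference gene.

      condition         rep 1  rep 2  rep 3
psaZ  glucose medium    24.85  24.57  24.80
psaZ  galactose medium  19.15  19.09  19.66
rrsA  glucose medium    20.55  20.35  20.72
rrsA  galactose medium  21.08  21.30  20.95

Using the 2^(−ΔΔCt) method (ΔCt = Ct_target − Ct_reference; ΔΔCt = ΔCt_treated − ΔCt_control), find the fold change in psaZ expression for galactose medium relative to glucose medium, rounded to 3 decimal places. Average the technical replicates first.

Mean Ct: psaZ glucose medium 24.740; psaZ galactose medium 19.300; rrsA glucose medium 20.540; rrsA galactose medium 21.110
ΔCt(glucose medium) = 24.740 − 20.540 = 4.200
ΔCt(galactose medium) = 19.300 − 21.110 = -1.810
ΔΔCt = -1.810 − 4.200 = -6.010
Fold change = 2^(−(-6.010)) = 2^6.010 = 64.4452

64.445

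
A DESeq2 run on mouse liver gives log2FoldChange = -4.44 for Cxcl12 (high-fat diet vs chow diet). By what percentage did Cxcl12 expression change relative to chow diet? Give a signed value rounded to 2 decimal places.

Fold change = 2^(-4.44) = 0.0461
Percent change = (FC − 1) × 100% = (0.0461 − 1) × 100 = -95.39%

-95.39%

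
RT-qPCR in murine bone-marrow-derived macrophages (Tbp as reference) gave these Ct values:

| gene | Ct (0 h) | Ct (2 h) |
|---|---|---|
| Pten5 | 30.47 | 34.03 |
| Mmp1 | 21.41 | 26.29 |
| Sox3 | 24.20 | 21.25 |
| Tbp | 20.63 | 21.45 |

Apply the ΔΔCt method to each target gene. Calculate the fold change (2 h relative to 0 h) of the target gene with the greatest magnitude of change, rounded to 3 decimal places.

Pten5: ΔΔCt = (34.03−21.45) − (30.47−20.63) = 12.58 − 9.84 = 2.74; fold change = 2^-2.74 = 0.150
Mmp1: ΔΔCt = (26.29−21.45) − (21.41−20.63) = 4.84 − 0.78 = 4.06; fold change = 2^-4.06 = 0.060
Sox3: ΔΔCt = (21.25−21.45) − (24.20−20.63) = -0.20 − 3.57 = -3.77; fold change = 2^3.77 = 13.642
Mmp1 has the largest |ΔΔCt| = 4.06.

0.060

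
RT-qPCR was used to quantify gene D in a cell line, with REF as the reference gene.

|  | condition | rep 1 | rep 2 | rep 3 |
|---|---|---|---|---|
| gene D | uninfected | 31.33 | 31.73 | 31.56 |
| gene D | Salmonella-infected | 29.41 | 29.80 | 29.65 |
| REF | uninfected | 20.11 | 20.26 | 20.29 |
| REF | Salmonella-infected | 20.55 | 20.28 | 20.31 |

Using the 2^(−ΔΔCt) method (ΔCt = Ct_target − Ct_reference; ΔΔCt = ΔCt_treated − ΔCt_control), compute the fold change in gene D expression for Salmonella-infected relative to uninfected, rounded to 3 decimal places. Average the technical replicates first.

4.228

Mean Ct: gene D uninfected 31.540; gene D Salmonella-infected 29.620; REF uninfected 20.220; REF Salmonella-infected 20.380
ΔCt(uninfected) = 31.540 − 20.220 = 11.320
ΔCt(Salmonella-infected) = 29.620 − 20.380 = 9.240
ΔΔCt = 9.240 − 11.320 = -2.080
Fold change = 2^(−(-2.080)) = 2^2.080 = 4.2281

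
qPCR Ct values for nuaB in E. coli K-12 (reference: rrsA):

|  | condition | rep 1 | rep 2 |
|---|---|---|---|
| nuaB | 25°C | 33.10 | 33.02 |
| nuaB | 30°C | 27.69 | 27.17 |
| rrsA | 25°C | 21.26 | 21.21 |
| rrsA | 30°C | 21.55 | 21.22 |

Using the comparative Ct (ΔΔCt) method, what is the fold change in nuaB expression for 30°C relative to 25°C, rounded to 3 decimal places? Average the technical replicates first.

54.948

Mean Ct: nuaB 25°C 33.060; nuaB 30°C 27.430; rrsA 25°C 21.235; rrsA 30°C 21.385
ΔCt(25°C) = 33.060 − 21.235 = 11.825
ΔCt(30°C) = 27.430 − 21.385 = 6.045
ΔΔCt = 6.045 − 11.825 = -5.780
Fold change = 2^(−(-5.780)) = 2^5.780 = 54.9482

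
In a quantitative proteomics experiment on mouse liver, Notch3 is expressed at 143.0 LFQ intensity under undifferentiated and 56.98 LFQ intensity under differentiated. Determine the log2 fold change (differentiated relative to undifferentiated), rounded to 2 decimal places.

-1.33

Fold change = 56.98 / 143.0 = 0.3985
log2(0.3985) = -1.327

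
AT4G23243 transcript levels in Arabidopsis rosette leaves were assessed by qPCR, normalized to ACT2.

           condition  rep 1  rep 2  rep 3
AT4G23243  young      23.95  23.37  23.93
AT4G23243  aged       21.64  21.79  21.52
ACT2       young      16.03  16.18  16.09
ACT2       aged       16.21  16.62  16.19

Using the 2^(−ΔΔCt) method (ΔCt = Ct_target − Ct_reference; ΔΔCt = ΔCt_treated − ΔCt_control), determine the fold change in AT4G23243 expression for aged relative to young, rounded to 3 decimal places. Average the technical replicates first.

5.063

Mean Ct: AT4G23243 young 23.750; AT4G23243 aged 21.650; ACT2 young 16.100; ACT2 aged 16.340
ΔCt(young) = 23.750 − 16.100 = 7.650
ΔCt(aged) = 21.650 − 16.340 = 5.310
ΔΔCt = 5.310 − 7.650 = -2.340
Fold change = 2^(−(-2.340)) = 2^2.340 = 5.0630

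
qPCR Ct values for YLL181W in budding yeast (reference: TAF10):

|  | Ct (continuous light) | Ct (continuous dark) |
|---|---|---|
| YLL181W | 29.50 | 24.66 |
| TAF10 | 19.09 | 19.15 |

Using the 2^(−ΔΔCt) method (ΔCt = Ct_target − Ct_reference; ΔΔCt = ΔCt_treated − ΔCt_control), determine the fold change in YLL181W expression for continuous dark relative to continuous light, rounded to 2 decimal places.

29.86

ΔCt(continuous light) = 29.500 − 19.090 = 10.410
ΔCt(continuous dark) = 24.660 − 19.150 = 5.510
ΔΔCt = 5.510 − 10.410 = -4.900
Fold change = 2^(−(-4.900)) = 2^4.900 = 29.857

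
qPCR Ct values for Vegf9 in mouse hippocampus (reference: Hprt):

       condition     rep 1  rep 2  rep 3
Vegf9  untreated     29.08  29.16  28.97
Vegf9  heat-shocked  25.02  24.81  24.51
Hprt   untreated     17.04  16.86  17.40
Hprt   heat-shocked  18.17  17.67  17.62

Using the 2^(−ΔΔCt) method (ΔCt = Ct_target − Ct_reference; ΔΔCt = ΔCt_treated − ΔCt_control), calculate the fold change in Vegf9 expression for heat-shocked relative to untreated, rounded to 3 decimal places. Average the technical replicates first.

32.223

Mean Ct: Vegf9 untreated 29.070; Vegf9 heat-shocked 24.780; Hprt untreated 17.100; Hprt heat-shocked 17.820
ΔCt(untreated) = 29.070 − 17.100 = 11.970
ΔCt(heat-shocked) = 24.780 − 17.820 = 6.960
ΔΔCt = 6.960 − 11.970 = -5.010
Fold change = 2^(−(-5.010)) = 2^5.010 = 32.2226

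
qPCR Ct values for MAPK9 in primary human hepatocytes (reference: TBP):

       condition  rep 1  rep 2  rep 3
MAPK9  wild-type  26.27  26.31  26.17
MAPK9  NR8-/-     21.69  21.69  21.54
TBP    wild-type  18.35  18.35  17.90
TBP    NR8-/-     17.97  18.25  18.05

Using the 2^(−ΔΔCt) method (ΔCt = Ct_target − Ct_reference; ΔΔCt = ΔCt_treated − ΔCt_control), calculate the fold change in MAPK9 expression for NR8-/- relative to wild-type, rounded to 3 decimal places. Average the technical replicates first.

22.627

Mean Ct: MAPK9 wild-type 26.250; MAPK9 NR8-/- 21.640; TBP wild-type 18.200; TBP NR8-/- 18.090
ΔCt(wild-type) = 26.250 − 18.200 = 8.050
ΔCt(NR8-/-) = 21.640 − 18.090 = 3.550
ΔΔCt = 3.550 − 8.050 = -4.500
Fold change = 2^(−(-4.500)) = 2^4.500 = 22.6274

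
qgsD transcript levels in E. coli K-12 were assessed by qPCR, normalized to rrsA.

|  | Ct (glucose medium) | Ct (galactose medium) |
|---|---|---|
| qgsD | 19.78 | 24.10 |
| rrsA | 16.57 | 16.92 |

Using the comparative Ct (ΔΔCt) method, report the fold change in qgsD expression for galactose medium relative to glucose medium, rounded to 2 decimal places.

0.06

ΔCt(glucose medium) = 19.780 − 16.570 = 3.210
ΔCt(galactose medium) = 24.100 − 16.920 = 7.180
ΔΔCt = 7.180 − 3.210 = 3.970
Fold change = 2^(−3.970) = 0.064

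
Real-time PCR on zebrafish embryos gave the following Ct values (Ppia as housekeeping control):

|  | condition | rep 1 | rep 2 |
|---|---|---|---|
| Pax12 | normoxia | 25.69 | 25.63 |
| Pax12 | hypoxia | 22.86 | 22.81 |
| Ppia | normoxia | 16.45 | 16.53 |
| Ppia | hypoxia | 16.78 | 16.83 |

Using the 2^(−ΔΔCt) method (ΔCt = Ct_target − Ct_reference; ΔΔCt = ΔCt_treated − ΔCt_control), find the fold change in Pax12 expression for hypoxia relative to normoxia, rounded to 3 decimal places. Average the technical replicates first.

8.815

Mean Ct: Pax12 normoxia 25.660; Pax12 hypoxia 22.835; Ppia normoxia 16.490; Ppia hypoxia 16.805
ΔCt(normoxia) = 25.660 − 16.490 = 9.170
ΔCt(hypoxia) = 22.835 − 16.805 = 6.030
ΔΔCt = 6.030 − 9.170 = -3.140
Fold change = 2^(−(-3.140)) = 2^3.140 = 8.8152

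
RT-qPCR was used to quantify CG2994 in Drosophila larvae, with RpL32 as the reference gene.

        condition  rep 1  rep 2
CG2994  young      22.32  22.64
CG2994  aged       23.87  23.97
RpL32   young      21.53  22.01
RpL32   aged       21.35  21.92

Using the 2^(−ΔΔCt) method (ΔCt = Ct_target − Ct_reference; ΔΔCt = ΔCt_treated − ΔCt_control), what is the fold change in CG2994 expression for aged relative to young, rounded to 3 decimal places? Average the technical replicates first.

Mean Ct: CG2994 young 22.480; CG2994 aged 23.920; RpL32 young 21.770; RpL32 aged 21.635
ΔCt(young) = 22.480 − 21.770 = 0.710
ΔCt(aged) = 23.920 − 21.635 = 2.285
ΔΔCt = 2.285 − 0.710 = 1.575
Fold change = 2^(−1.575) = 0.3356

0.336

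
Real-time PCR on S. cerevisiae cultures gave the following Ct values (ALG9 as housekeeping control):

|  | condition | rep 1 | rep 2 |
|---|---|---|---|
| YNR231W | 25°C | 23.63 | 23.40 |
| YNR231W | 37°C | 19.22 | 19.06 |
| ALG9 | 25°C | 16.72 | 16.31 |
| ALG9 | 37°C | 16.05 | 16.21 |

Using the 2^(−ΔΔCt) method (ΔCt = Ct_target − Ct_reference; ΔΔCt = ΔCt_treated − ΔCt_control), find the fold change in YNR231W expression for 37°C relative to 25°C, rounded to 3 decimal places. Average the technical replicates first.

15.889

Mean Ct: YNR231W 25°C 23.515; YNR231W 37°C 19.140; ALG9 25°C 16.515; ALG9 37°C 16.130
ΔCt(25°C) = 23.515 − 16.515 = 7.000
ΔCt(37°C) = 19.140 − 16.130 = 3.010
ΔΔCt = 3.010 − 7.000 = -3.990
Fold change = 2^(−(-3.990)) = 2^3.990 = 15.8895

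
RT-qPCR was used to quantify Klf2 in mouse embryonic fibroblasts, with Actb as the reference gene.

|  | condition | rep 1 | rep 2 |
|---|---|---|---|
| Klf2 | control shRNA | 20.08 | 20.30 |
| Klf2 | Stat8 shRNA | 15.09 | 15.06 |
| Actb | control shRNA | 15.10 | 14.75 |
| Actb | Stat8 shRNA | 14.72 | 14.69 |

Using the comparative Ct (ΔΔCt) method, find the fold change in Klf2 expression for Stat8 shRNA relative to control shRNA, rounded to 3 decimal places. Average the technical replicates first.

29.754

Mean Ct: Klf2 control shRNA 20.190; Klf2 Stat8 shRNA 15.075; Actb control shRNA 14.925; Actb Stat8 shRNA 14.705
ΔCt(control shRNA) = 20.190 − 14.925 = 5.265
ΔCt(Stat8 shRNA) = 15.075 − 14.705 = 0.370
ΔΔCt = 0.370 − 5.265 = -4.895
Fold change = 2^(−(-4.895)) = 2^4.895 = 29.7538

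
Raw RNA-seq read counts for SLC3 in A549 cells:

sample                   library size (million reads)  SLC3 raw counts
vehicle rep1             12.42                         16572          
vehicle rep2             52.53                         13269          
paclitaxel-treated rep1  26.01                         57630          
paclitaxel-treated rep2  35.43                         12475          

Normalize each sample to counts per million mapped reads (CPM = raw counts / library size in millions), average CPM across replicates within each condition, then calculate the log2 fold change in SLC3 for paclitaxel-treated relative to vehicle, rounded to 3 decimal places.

CPM(vehicle rep1) = 16572 / 12.42 = 1334.2995
CPM(vehicle rep2) = 13269 / 52.53 = 252.5985
CPM(paclitaxel-treated rep1) = 57630 / 26.01 = 2215.6863
CPM(paclitaxel-treated rep2) = 12475 / 35.43 = 352.1027
mean CPM(vehicle) = 793.4490; mean CPM(paclitaxel-treated) = 1283.8945
Fold change = 1283.8945 / 793.4490 = 1.61812
log2(1.61812) = 0.6943

0.694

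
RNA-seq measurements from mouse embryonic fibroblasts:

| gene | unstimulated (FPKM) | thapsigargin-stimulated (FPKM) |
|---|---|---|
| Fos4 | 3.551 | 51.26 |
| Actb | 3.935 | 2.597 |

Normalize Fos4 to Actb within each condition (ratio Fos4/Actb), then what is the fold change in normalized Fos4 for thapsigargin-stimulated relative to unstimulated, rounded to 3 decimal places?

21.873

Fos4/Actb (unstimulated) = 3.551 / 3.935 = 0.90241
Fos4/Actb (thapsigargin-stimulated) = 51.26 / 2.597 = 19.738
Fold change = 19.738 / 0.90241 = 21.8726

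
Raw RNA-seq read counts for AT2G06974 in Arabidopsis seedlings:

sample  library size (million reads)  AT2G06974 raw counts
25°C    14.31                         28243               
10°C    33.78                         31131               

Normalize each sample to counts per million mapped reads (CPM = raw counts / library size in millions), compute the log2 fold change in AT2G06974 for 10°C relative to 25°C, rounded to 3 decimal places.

CPM(25°C) = 28243 / 14.31 = 1973.6548
CPM(10°C) = 31131 / 33.78 = 921.5808
Fold change = 921.5808 / 1973.6548 = 0.46694
log2(0.46694) = -1.0987

-1.099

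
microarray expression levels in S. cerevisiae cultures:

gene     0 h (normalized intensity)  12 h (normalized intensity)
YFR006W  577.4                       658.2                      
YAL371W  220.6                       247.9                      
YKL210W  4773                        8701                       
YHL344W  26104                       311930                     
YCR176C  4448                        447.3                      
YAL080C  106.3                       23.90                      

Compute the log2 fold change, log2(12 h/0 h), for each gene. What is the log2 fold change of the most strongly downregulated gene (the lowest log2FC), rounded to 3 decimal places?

log2(658.2/577.4) = 0.189  (YFR006W)
log2(247.9/220.6) = 0.168  (YAL371W)
log2(8701/4773) = 0.866  (YKL210W)
log2(311930/26104) = 3.579  (YHL344W)
log2(447.3/4448) = -3.314  (YCR176C)
log2(23.90/106.3) = -2.153  (YAL080C)
YCR176C is most strongly downregulated.

-3.314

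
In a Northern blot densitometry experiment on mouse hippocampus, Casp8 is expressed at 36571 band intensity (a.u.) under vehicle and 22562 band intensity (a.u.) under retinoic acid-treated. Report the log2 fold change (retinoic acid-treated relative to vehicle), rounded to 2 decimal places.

Fold change = 22562 / 36571 = 0.6169
log2(0.6169) = -0.697

-0.70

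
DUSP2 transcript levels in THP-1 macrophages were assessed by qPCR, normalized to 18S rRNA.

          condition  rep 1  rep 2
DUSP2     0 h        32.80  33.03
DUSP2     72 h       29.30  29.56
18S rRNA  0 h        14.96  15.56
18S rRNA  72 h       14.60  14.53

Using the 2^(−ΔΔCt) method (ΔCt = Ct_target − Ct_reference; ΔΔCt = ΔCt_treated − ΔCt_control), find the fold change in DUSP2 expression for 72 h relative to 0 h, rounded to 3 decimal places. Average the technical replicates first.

6.916

Mean Ct: DUSP2 0 h 32.915; DUSP2 72 h 29.430; 18S rRNA 0 h 15.260; 18S rRNA 72 h 14.565
ΔCt(0 h) = 32.915 − 15.260 = 17.655
ΔCt(72 h) = 29.430 − 14.565 = 14.865
ΔΔCt = 14.865 − 17.655 = -2.790
Fold change = 2^(−(-2.790)) = 2^2.790 = 6.9163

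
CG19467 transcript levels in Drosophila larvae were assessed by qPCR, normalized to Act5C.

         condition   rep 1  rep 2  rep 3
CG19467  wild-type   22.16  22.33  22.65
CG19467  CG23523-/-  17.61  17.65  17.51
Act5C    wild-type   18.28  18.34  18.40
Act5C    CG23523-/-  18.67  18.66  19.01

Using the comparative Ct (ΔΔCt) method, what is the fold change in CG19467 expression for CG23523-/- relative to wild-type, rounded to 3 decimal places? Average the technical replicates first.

Mean Ct: CG19467 wild-type 22.380; CG19467 CG23523-/- 17.590; Act5C wild-type 18.340; Act5C CG23523-/- 18.780
ΔCt(wild-type) = 22.380 − 18.340 = 4.040
ΔCt(CG23523-/-) = 17.590 − 18.780 = -1.190
ΔΔCt = -1.190 − 4.040 = -5.230
Fold change = 2^(−(-5.230)) = 2^5.230 = 37.5307

37.531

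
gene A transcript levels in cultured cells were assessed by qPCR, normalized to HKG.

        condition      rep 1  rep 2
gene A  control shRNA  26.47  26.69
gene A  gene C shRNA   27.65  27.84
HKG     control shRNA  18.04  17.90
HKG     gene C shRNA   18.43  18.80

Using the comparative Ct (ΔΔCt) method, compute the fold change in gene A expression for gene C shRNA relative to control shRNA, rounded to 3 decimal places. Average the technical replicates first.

Mean Ct: gene A control shRNA 26.580; gene A gene C shRNA 27.745; HKG control shRNA 17.970; HKG gene C shRNA 18.615
ΔCt(control shRNA) = 26.580 − 17.970 = 8.610
ΔCt(gene C shRNA) = 27.745 − 18.615 = 9.130
ΔΔCt = 9.130 − 8.610 = 0.520
Fold change = 2^(−0.520) = 0.6974

0.697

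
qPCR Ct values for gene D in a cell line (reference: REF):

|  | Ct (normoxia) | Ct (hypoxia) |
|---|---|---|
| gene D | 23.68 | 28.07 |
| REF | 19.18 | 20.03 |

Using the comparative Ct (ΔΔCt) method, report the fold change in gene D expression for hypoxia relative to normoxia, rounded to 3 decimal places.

0.086

ΔCt(normoxia) = 23.680 − 19.180 = 4.500
ΔCt(hypoxia) = 28.070 − 20.030 = 8.040
ΔΔCt = 8.040 − 4.500 = 3.540
Fold change = 2^(−3.540) = 0.0860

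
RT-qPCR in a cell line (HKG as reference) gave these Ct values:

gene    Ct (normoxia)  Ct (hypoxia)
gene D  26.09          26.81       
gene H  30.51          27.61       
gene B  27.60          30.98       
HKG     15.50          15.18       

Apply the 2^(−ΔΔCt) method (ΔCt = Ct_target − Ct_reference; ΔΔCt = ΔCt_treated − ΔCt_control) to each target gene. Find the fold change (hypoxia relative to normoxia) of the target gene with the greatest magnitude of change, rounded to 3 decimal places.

gene D: ΔΔCt = (26.81−15.18) − (26.09−15.50) = 11.63 − 10.59 = 1.04; fold change = 2^-1.04 = 0.486
gene H: ΔΔCt = (27.61−15.18) − (30.51−15.50) = 12.43 − 15.01 = -2.58; fold change = 2^2.58 = 5.979
gene B: ΔΔCt = (30.98−15.18) − (27.60−15.50) = 15.80 − 12.10 = 3.70; fold change = 2^-3.70 = 0.077
gene B has the largest |ΔΔCt| = 3.70.

0.077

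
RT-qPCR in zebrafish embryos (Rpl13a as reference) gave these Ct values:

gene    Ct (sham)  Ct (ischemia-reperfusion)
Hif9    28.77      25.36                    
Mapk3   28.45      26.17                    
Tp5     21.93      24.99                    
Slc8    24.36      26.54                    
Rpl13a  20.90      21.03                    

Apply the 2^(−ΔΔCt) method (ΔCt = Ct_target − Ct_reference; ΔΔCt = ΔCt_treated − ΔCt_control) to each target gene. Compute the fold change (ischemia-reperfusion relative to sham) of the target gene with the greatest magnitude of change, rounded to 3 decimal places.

11.632

Hif9: ΔΔCt = (25.36−21.03) − (28.77−20.90) = 4.33 − 7.87 = -3.54; fold change = 2^3.54 = 11.632
Mapk3: ΔΔCt = (26.17−21.03) − (28.45−20.90) = 5.14 − 7.55 = -2.41; fold change = 2^2.41 = 5.315
Tp5: ΔΔCt = (24.99−21.03) − (21.93−20.90) = 3.96 − 1.03 = 2.93; fold change = 2^-2.93 = 0.131
Slc8: ΔΔCt = (26.54−21.03) − (24.36−20.90) = 5.51 − 3.46 = 2.05; fold change = 2^-2.05 = 0.241
Hif9 has the largest |ΔΔCt| = 3.54.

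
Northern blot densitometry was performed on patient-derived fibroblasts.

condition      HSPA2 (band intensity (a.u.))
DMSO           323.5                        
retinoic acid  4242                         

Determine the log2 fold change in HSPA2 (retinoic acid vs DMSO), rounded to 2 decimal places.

3.71

Fold change = 4242 / 323.5 = 13.1128
log2(13.1128) = 3.713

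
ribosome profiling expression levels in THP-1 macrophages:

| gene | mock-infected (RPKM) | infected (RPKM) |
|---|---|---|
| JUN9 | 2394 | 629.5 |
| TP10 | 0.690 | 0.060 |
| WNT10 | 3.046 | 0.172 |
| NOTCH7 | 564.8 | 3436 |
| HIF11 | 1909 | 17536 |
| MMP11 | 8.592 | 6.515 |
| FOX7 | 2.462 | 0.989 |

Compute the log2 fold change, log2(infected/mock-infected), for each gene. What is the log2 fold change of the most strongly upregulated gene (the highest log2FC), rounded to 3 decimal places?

log2(629.5/2394) = -1.927  (JUN9)
log2(0.060/0.690) = -3.524  (TP10)
log2(0.172/3.046) = -4.146  (WNT10)
log2(3436/564.8) = 2.605  (NOTCH7)
log2(17536/1909) = 3.199  (HIF11)
log2(6.515/8.592) = -0.399  (MMP11)
log2(0.989/2.462) = -1.316  (FOX7)
HIF11 is most strongly upregulated.

3.199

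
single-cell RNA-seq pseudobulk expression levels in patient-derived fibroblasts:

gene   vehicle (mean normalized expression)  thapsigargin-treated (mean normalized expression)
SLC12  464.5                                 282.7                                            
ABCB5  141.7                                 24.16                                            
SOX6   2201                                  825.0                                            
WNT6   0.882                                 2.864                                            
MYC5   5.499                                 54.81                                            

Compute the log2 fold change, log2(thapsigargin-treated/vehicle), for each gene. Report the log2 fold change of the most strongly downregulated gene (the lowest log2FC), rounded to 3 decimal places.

log2(282.7/464.5) = -0.716  (SLC12)
log2(24.16/141.7) = -2.552  (ABCB5)
log2(825.0/2201) = -1.416  (SOX6)
log2(2.864/0.882) = 1.699  (WNT6)
log2(54.81/5.499) = 3.317  (MYC5)
ABCB5 is most strongly downregulated.

-2.552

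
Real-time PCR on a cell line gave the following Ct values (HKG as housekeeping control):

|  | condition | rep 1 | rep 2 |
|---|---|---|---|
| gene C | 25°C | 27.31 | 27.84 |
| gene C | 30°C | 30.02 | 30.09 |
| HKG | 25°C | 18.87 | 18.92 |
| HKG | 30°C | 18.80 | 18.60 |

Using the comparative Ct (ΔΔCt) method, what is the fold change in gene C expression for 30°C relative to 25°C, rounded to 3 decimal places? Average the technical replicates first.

Mean Ct: gene C 25°C 27.575; gene C 30°C 30.055; HKG 25°C 18.895; HKG 30°C 18.700
ΔCt(25°C) = 27.575 − 18.895 = 8.680
ΔCt(30°C) = 30.055 − 18.700 = 11.355
ΔΔCt = 11.355 − 8.680 = 2.675
Fold change = 2^(−2.675) = 0.1566

0.157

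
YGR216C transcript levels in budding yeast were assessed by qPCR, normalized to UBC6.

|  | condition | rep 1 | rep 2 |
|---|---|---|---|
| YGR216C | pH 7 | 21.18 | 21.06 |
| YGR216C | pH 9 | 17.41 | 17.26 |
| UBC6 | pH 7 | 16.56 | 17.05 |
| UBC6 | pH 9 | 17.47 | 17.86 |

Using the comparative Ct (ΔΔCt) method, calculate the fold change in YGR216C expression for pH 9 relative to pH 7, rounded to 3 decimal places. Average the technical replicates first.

25.020

Mean Ct: YGR216C pH 7 21.120; YGR216C pH 9 17.335; UBC6 pH 7 16.805; UBC6 pH 9 17.665
ΔCt(pH 7) = 21.120 − 16.805 = 4.315
ΔCt(pH 9) = 17.335 − 17.665 = -0.330
ΔΔCt = -0.330 − 4.315 = -4.645
Fold change = 2^(−(-4.645)) = 2^4.645 = 25.0198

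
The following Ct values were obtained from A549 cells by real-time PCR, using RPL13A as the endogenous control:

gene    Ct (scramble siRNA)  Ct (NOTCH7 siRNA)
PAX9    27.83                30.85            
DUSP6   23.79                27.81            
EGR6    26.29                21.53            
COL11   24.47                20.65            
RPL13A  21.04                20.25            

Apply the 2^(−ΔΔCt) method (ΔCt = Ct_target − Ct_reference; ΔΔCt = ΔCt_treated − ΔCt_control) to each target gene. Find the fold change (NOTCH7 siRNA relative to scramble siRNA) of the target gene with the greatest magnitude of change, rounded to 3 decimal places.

PAX9: ΔΔCt = (30.85−20.25) − (27.83−21.04) = 10.60 − 6.79 = 3.81; fold change = 2^-3.81 = 0.071
DUSP6: ΔΔCt = (27.81−20.25) − (23.79−21.04) = 7.56 − 2.75 = 4.81; fold change = 2^-4.81 = 0.036
EGR6: ΔΔCt = (21.53−20.25) − (26.29−21.04) = 1.28 − 5.25 = -3.97; fold change = 2^3.97 = 15.671
COL11: ΔΔCt = (20.65−20.25) − (24.47−21.04) = 0.40 − 3.43 = -3.03; fold change = 2^3.03 = 8.168
DUSP6 has the largest |ΔΔCt| = 4.81.

0.036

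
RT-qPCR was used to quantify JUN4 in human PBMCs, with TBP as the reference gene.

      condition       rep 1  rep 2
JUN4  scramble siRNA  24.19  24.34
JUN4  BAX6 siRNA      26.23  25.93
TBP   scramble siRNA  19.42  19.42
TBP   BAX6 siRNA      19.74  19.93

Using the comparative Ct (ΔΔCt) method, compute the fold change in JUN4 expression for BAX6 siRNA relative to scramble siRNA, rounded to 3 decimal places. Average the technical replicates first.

Mean Ct: JUN4 scramble siRNA 24.265; JUN4 BAX6 siRNA 26.080; TBP scramble siRNA 19.420; TBP BAX6 siRNA 19.835
ΔCt(scramble siRNA) = 24.265 − 19.420 = 4.845
ΔCt(BAX6 siRNA) = 26.080 − 19.835 = 6.245
ΔΔCt = 6.245 − 4.845 = 1.400
Fold change = 2^(−1.400) = 0.3789

0.379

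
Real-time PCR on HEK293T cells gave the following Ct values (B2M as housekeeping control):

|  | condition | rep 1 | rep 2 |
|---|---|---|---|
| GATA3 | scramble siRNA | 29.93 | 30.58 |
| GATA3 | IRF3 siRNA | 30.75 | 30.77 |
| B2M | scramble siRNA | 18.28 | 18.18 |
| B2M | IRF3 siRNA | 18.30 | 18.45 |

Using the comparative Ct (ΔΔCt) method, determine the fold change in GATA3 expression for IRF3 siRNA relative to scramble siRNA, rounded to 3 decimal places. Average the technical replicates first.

0.779

Mean Ct: GATA3 scramble siRNA 30.255; GATA3 IRF3 siRNA 30.760; B2M scramble siRNA 18.230; B2M IRF3 siRNA 18.375
ΔCt(scramble siRNA) = 30.255 − 18.230 = 12.025
ΔCt(IRF3 siRNA) = 30.760 − 18.375 = 12.385
ΔΔCt = 12.385 − 12.025 = 0.360
Fold change = 2^(−0.360) = 0.7792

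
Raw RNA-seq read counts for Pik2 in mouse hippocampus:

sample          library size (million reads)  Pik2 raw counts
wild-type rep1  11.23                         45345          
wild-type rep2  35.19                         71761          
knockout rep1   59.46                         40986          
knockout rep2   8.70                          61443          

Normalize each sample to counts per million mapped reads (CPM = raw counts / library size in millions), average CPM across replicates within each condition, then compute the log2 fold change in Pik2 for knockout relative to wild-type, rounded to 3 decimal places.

0.351

CPM(wild-type rep1) = 45345 / 11.23 = 4037.8451
CPM(wild-type rep2) = 71761 / 35.19 = 2039.2441
CPM(knockout rep1) = 40986 / 59.46 = 689.3037
CPM(knockout rep2) = 61443 / 8.70 = 7062.4138
mean CPM(wild-type) = 3038.5446; mean CPM(knockout) = 3875.8588
Fold change = 3875.8588 / 3038.5446 = 1.27556
log2(1.27556) = 0.3511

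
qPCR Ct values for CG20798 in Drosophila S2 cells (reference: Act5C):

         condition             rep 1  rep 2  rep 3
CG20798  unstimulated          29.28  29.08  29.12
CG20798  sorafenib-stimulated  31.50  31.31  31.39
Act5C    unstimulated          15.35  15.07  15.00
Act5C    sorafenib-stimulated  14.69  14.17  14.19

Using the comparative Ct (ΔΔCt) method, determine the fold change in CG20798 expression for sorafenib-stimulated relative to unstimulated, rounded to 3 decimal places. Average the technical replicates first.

0.122

Mean Ct: CG20798 unstimulated 29.160; CG20798 sorafenib-stimulated 31.400; Act5C unstimulated 15.140; Act5C sorafenib-stimulated 14.350
ΔCt(unstimulated) = 29.160 − 15.140 = 14.020
ΔCt(sorafenib-stimulated) = 31.400 − 14.350 = 17.050
ΔΔCt = 17.050 − 14.020 = 3.030
Fold change = 2^(−3.030) = 0.1224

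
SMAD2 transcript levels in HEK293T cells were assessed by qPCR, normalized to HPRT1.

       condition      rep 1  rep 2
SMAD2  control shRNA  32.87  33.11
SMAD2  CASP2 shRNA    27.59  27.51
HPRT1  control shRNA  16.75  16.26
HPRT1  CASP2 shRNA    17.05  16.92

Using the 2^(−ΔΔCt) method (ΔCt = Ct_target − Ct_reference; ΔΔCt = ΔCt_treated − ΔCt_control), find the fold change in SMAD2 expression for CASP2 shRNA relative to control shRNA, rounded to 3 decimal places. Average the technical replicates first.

60.548

Mean Ct: SMAD2 control shRNA 32.990; SMAD2 CASP2 shRNA 27.550; HPRT1 control shRNA 16.505; HPRT1 CASP2 shRNA 16.985
ΔCt(control shRNA) = 32.990 − 16.505 = 16.485
ΔCt(CASP2 shRNA) = 27.550 − 16.985 = 10.565
ΔΔCt = 10.565 − 16.485 = -5.920
Fold change = 2^(−(-5.920)) = 2^5.920 = 60.5477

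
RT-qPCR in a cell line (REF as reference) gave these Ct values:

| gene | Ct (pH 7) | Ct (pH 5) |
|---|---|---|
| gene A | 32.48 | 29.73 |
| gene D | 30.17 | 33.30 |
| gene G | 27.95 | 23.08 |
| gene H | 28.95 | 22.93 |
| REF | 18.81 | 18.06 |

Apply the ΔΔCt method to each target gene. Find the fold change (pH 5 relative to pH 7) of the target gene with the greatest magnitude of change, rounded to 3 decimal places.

38.586

gene A: ΔΔCt = (29.73−18.06) − (32.48−18.81) = 11.67 − 13.67 = -2.00; fold change = 2^2.00 = 4.000
gene D: ΔΔCt = (33.30−18.06) − (30.17−18.81) = 15.24 − 11.36 = 3.88; fold change = 2^-3.88 = 0.068
gene G: ΔΔCt = (23.08−18.06) − (27.95−18.81) = 5.02 − 9.14 = -4.12; fold change = 2^4.12 = 17.388
gene H: ΔΔCt = (22.93−18.06) − (28.95−18.81) = 4.87 − 10.14 = -5.27; fold change = 2^5.27 = 38.586
gene H has the largest |ΔΔCt| = 5.27.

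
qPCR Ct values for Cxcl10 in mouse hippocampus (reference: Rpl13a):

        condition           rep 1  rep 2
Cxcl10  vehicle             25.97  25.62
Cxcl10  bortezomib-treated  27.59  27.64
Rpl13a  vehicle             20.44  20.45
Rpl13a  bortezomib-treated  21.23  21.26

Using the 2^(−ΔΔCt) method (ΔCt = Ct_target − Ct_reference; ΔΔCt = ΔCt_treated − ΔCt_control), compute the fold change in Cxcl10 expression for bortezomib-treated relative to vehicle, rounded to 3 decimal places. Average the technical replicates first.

0.493

Mean Ct: Cxcl10 vehicle 25.795; Cxcl10 bortezomib-treated 27.615; Rpl13a vehicle 20.445; Rpl13a bortezomib-treated 21.245
ΔCt(vehicle) = 25.795 − 20.445 = 5.350
ΔCt(bortezomib-treated) = 27.615 − 21.245 = 6.370
ΔΔCt = 6.370 − 5.350 = 1.020
Fold change = 2^(−1.020) = 0.4931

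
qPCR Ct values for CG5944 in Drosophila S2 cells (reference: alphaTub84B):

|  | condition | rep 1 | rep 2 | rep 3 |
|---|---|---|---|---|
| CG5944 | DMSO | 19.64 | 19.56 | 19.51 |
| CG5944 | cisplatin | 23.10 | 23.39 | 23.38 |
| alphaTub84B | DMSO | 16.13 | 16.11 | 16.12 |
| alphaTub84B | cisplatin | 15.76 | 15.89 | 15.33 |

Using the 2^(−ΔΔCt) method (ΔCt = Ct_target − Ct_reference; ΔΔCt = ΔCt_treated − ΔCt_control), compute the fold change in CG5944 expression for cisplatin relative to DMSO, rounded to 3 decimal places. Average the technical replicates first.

0.055

Mean Ct: CG5944 DMSO 19.570; CG5944 cisplatin 23.290; alphaTub84B DMSO 16.120; alphaTub84B cisplatin 15.660
ΔCt(DMSO) = 19.570 − 16.120 = 3.450
ΔCt(cisplatin) = 23.290 − 15.660 = 7.630
ΔΔCt = 7.630 − 3.450 = 4.180
Fold change = 2^(−4.180) = 0.0552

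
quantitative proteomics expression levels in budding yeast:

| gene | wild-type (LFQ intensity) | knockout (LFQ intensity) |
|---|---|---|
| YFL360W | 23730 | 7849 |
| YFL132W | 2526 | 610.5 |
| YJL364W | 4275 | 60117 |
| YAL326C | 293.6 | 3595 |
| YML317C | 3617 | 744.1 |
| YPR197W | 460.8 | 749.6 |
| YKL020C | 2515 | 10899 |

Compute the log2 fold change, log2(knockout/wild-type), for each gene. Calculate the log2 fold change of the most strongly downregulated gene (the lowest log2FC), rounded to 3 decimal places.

log2(7849/23730) = -1.596  (YFL360W)
log2(610.5/2526) = -2.049  (YFL132W)
log2(60117/4275) = 3.814  (YJL364W)
log2(3595/293.6) = 3.614  (YAL326C)
log2(744.1/3617) = -2.281  (YML317C)
log2(749.6/460.8) = 0.702  (YPR197W)
log2(10899/2515) = 2.116  (YKL020C)
YML317C is most strongly downregulated.

-2.281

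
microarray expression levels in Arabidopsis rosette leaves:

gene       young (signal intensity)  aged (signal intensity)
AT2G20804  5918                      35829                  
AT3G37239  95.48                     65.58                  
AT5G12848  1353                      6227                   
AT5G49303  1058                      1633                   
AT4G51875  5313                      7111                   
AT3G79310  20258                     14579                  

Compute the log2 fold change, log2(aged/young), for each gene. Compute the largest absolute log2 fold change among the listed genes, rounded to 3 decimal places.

2.598

log2(35829/5918) = 2.598  (AT2G20804)
log2(65.58/95.48) = -0.542  (AT3G37239)
log2(6227/1353) = 2.202  (AT5G12848)
log2(1633/1058) = 0.626  (AT5G49303)
log2(7111/5313) = 0.421  (AT4G51875)
log2(14579/20258) = -0.475  (AT3G79310)
The largest magnitude belongs to AT2G20804.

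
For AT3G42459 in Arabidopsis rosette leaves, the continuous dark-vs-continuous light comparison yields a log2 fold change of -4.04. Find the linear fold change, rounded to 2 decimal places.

Fold change = 2^(-4.04) = 0.061
That is, AT3G42459 drops to 6.1% of the continuous light level.

0.06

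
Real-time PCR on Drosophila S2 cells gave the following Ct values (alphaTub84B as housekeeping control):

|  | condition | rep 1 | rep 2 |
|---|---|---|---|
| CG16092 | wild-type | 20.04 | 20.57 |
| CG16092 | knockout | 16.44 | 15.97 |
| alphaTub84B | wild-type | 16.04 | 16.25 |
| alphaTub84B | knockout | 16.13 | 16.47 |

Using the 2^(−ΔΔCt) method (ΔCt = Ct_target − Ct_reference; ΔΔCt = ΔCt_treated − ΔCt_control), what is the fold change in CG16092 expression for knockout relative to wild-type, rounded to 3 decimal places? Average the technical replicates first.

Mean Ct: CG16092 wild-type 20.305; CG16092 knockout 16.205; alphaTub84B wild-type 16.145; alphaTub84B knockout 16.300
ΔCt(wild-type) = 20.305 − 16.145 = 4.160
ΔCt(knockout) = 16.205 − 16.300 = -0.095
ΔΔCt = -0.095 − 4.160 = -4.255
Fold change = 2^(−(-4.255)) = 2^4.255 = 19.0934

19.093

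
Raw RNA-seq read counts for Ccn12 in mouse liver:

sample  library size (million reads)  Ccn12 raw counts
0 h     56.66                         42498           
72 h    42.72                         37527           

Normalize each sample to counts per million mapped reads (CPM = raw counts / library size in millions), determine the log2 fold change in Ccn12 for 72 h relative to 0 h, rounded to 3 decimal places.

CPM(0 h) = 42498 / 56.66 = 750.0529
CPM(72 h) = 37527 / 42.72 = 878.4410
Fold change = 878.4410 / 750.0529 = 1.17117
log2(1.17117) = 0.2280

0.228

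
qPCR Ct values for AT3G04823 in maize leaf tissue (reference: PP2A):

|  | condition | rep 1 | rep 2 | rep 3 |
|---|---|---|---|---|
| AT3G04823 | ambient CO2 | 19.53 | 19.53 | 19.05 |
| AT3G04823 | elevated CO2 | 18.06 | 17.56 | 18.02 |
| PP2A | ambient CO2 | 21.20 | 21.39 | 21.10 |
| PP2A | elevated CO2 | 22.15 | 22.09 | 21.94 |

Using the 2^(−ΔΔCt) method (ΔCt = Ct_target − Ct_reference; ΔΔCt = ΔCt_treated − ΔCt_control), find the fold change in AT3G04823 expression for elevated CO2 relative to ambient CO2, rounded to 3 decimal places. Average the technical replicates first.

4.993

Mean Ct: AT3G04823 ambient CO2 19.370; AT3G04823 elevated CO2 17.880; PP2A ambient CO2 21.230; PP2A elevated CO2 22.060
ΔCt(ambient CO2) = 19.370 − 21.230 = -1.860
ΔCt(elevated CO2) = 17.880 − 22.060 = -4.180
ΔΔCt = -4.180 − (-1.860) = -2.320
Fold change = 2^(−(-2.320)) = 2^2.320 = 4.9933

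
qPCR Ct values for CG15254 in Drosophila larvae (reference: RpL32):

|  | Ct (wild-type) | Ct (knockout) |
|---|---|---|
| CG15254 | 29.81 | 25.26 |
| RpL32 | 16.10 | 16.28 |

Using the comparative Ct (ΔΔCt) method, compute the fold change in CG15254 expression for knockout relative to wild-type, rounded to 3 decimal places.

26.538

ΔCt(wild-type) = 29.810 − 16.100 = 13.710
ΔCt(knockout) = 25.260 − 16.280 = 8.980
ΔΔCt = 8.980 − 13.710 = -4.730
Fold change = 2^(−(-4.730)) = 2^4.730 = 26.5382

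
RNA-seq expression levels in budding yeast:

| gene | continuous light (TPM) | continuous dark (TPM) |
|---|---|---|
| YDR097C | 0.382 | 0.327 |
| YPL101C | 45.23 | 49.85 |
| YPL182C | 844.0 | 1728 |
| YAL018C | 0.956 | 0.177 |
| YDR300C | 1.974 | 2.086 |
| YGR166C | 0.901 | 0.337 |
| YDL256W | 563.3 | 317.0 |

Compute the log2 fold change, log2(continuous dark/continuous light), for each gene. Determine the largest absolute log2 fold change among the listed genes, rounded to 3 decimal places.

log2(0.327/0.382) = -0.224  (YDR097C)
log2(49.85/45.23) = 0.140  (YPL101C)
log2(1728/844.0) = 1.034  (YPL182C)
log2(0.177/0.956) = -2.433  (YAL018C)
log2(2.086/1.974) = 0.080  (YDR300C)
log2(0.337/0.901) = -1.419  (YGR166C)
log2(317.0/563.3) = -0.829  (YDL256W)
The largest magnitude belongs to YAL018C.

2.433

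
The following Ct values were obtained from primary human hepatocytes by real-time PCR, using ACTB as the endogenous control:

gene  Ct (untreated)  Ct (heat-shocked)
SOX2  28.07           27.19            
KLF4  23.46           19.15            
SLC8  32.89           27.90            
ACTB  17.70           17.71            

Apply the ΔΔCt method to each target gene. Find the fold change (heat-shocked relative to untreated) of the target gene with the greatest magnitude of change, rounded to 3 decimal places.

32.000

SOX2: ΔΔCt = (27.19−17.71) − (28.07−17.70) = 9.48 − 10.37 = -0.89; fold change = 2^0.89 = 1.853
KLF4: ΔΔCt = (19.15−17.71) − (23.46−17.70) = 1.44 − 5.76 = -4.32; fold change = 2^4.32 = 19.973
SLC8: ΔΔCt = (27.90−17.71) − (32.89−17.70) = 10.19 − 15.19 = -5.00; fold change = 2^5.00 = 32.000
SLC8 has the largest |ΔΔCt| = 5.00.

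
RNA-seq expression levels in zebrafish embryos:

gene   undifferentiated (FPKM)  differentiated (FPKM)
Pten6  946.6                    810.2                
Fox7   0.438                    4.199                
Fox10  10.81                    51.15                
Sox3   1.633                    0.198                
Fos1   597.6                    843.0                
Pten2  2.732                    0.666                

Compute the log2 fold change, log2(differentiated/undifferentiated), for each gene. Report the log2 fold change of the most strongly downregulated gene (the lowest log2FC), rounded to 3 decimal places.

log2(810.2/946.6) = -0.224  (Pten6)
log2(4.199/0.438) = 3.261  (Fox7)
log2(51.15/10.81) = 2.242  (Fox10)
log2(0.198/1.633) = -3.044  (Sox3)
log2(843.0/597.6) = 0.496  (Fos1)
log2(0.666/2.732) = -2.036  (Pten2)
Sox3 is most strongly downregulated.

-3.044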